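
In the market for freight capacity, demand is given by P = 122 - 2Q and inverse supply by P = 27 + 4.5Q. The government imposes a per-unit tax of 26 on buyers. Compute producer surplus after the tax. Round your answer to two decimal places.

Pre-tax equilibrium: 122 - 2Q = 27 + 4.5Q gives Q* = 14.6154, P* = 92.7692.
With the tax, buyers' net willingness to pay falls by 26: (122 - 26) - 2Q = 27 + 4.5Q, so Q_t = 10.6154. Buyers pay P_b = 100.7692; sellers receive P_s = P_b - 26 = 74.7692.
Producer surplus is the triangle above supply below P_s: (1/2)(10.6154)(74.7692 - 27) = 253.5444.

253.54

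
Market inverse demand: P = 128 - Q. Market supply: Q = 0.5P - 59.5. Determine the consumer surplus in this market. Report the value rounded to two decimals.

Rewriting supply in inverse form: P = 119 + 2Q.
Setting demand equal to supply, 9 = 3Q, so Q* = 3 and P* = 125.
The demand choke price is 128, so CS = (1/2)(Q*)(128 - P*) = (1/2)(3)(3) = 4.5.

4.50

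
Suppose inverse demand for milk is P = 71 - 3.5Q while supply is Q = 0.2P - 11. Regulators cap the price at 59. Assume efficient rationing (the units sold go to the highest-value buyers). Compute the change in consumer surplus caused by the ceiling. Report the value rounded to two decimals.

Rewriting supply in inverse form: P = 55 + 5Q.
Without the control, 71 - 3.5Q = 55 + 5Q so Q* = 1.8824 and P* = 64.4118.
At P = 59, sellers supply (59 - 55)/5 = 0.8 while buyers want more, so the quantity traded is 0.8 at price 59.
CS goes from (1/2)(1.8824)(6.5882) = 6.2007 to 8.48 (computed as (71 - 59)(0.8) - (1/2)(3.5)(0.8)^2), a change of 2.2793.

2.28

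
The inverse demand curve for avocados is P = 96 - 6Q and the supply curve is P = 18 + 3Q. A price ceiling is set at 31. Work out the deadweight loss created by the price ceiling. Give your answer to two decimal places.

84.50

Free-market equilibrium: 96 - 6Q = 18 + 3Q gives Q* = 8.6667, P* = 44.
At the ceiling price 31, quantity supplied is (31 - 18)/3 = 4.3333; supply is the short side, so Q = 4.3333 trades at P = 31.
The lost-trades triangle has base Q* - 4.3333 = 4.3333 and height equal to the gap between the curves at Q = 4.3333, which is 70 - 31 = 39. DWL = (1/2)(4.3333)(39) = 84.5.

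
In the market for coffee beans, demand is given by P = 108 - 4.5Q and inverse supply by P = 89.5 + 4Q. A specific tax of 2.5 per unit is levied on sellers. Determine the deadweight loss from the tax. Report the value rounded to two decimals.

Without the tax, 108 - 4.5Q = 89.5 + 4Q so Q* = 2.1765 and P* = 98.2059.
With the tax, sellers need 2.5 more per unit: 108 - 4.5Q = 89.5 + 4Q + 2.5, so Q_t = 1.8824. Buyers pay P_b = 99.5294; sellers receive P_s = P_b - 2.5 = 97.0294.
The welfare triangle lost has base Q* - Q_t = 0.2941 and height t = 2.5, so DWL = (1/2)(0.2941)(2.5) = 0.3676.

0.37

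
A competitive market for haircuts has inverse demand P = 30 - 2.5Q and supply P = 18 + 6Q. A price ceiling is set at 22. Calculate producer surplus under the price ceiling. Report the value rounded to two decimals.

1.33

Free-market equilibrium: 30 - 2.5Q = 18 + 6Q gives Q* = 1.4118, P* = 26.4706.
At the ceiling price 22, quantity supplied is (22 - 18)/6 = 0.6667; supply is the short side, so Q = 0.6667 trades at P = 22.
PS is the triangle above supply below 22: (1/2)(0.6667)(22 - 18) = 1.3333.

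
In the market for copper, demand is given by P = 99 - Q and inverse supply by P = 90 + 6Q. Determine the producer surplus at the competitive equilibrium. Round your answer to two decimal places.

4.96

Setting demand equal to supply, 9 = 7Q, so Q* = 1.2857 and P* = 97.7143.
PS is the area between P* and the supply curve from 0 to Q*: (1/2)(1.2857)(7.7143) = 4.9592.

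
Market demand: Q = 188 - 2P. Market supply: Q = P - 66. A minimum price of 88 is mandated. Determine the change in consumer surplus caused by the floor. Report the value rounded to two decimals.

Rewriting demand in inverse form: P = 94 - 0.5Q.
Rewriting supply in inverse form: P = 66 + Q.
Free-market equilibrium: 94 - 0.5Q = 66 + Q gives Q* = 18.6667, P* = 84.6667.
At the floor price 88, quantity demanded is (94 - 88)/0.5 = 12; demand is the short side, so Q = 12 trades at P = 88.
CS goes from (1/2)(18.6667)(9.3333) = 87.1111 to 36 (computed as (94 - 88)(12) - (1/2)(0.5)(12)^2), a change of -51.1111.

-51.11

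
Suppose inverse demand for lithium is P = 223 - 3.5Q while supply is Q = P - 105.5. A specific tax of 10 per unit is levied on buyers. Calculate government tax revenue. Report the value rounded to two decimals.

Rewriting supply in inverse form: P = 105.5 + Q.
Pre-tax equilibrium: 223 - 3.5Q = 105.5 + Q gives Q* = 26.1111, P* = 131.6111.
With the tax, buyers' net willingness to pay falls by 10: (223 - 10) - 3.5Q = 105.5 + Q, so Q_t = 23.8889. Buyers pay P_b = 139.3889; sellers receive P_s = P_b - 10 = 129.3889.
Revenue is the tax times quantity traded: 10 x 23.8889 = 238.8889.

238.89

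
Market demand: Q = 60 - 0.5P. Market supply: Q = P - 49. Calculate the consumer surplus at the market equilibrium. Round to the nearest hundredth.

Rewriting demand in inverse form: P = 120 - 2Q.
Rewriting supply in inverse form: P = 49 + Q.
Equilibrium: 120 - 2Q = 49 + Q, so Q* = 23.6667 and P* = 72.6667.
The demand choke price is 120, so CS = (1/2)(Q*)(120 - P*) = (1/2)(23.6667)(47.3333) = 560.1111.

560.11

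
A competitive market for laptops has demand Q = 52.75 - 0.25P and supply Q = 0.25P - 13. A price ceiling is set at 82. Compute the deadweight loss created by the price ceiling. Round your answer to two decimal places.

612.56

Rewriting demand in inverse form: P = 211 - 4Q.
Rewriting supply in inverse form: P = 52 + 4Q.
Without the control, 211 - 4Q = 52 + 4Q so Q* = 19.875 and P* = 131.5.
At the ceiling price 82, quantity supplied is (82 - 52)/4 = 7.5; supply is the short side, so Q = 7.5 trades at P = 82.
The lost-trades triangle has base Q* - 7.5 = 12.375 and height equal to the gap between the curves at Q = 7.5, which is 181 - 82 = 99. DWL = (1/2)(12.375)(99) = 612.5625.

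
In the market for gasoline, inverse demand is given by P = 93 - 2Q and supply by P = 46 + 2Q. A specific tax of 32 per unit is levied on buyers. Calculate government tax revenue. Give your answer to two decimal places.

Pre-tax equilibrium: 93 - 2Q = 46 + 2Q gives Q* = 11.75, P* = 69.5.
With the tax, buyers' net willingness to pay falls by 32: (93 - 32) - 2Q = 46 + 2Q, so Q_t = 3.75. Buyers pay P_b = 85.5; sellers receive P_s = P_b - 32 = 53.5.
Tax revenue = t x Q_t = 32 x 3.75 = 120.

120.00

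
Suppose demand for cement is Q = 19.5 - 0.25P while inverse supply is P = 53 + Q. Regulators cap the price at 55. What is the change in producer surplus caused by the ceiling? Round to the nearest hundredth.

Rewriting demand in inverse form: P = 78 - 4Q.
Without the control, 78 - 4Q = 53 + Q so Q* = 5 and P* = 58.
At P = 55, sellers supply (55 - 53)/1 = 2 while buyers want more, so the quantity traded is 2 at price 55.
PS goes from (1/2)(5)(5) = 12.5 to 2 (computed as (55 - 53)(2) - (1/2)(1)(2)^2), a change of -10.5.

-10.50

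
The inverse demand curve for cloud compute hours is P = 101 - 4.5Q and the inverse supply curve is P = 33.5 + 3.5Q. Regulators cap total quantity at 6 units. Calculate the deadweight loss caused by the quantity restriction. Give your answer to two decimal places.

23.77

Without the quota, 101 - 4.5Q = 33.5 + 3.5Q gives Q* = 8.4375.
At Q = 6 the demand price is 101 - 4.5(6) = 74 and the supply price is 33.5 + 3.5(6) = 54.5.
Deadweight loss is the triangle between the curves from 6 to 8.4375: (1/2)(74 - 54.5)(8.4375 - 6) = 23.7656.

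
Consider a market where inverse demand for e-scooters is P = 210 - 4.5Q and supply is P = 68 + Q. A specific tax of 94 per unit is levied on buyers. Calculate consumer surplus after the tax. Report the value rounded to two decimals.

Pre-tax equilibrium: 210 - 4.5Q = 68 + Q gives Q* = 25.8182, P* = 93.8182.
A tax on buyers shifts demand down by 94: (210 - 94) - 4.5Q = 68 + Q, so Q_t = 8.7273. Buyers pay P_b = 170.7273; sellers receive P_s = P_b - 94 = 76.7273.
CS = (1/2)(Q_t)(210 - P_b) = (1/2)(8.7273)(39.2727) = 171.3719.

171.37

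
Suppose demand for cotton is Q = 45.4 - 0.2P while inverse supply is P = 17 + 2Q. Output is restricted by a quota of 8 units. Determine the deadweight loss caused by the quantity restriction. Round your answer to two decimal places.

Rewriting demand in inverse form: P = 227 - 5Q.
Without the quota, 227 - 5Q = 17 + 2Q gives Q* = 30.
At Q = 8 the demand price is 227 - 5(8) = 187 and the supply price is 17 + 2(8) = 33.
Deadweight loss is the triangle between the curves from 8 to 30: (1/2)(187 - 33)(30 - 8) = 1694.

1694.00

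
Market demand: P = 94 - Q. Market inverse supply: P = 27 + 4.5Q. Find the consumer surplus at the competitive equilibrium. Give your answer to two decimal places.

Equilibrium: 94 - Q = 27 + 4.5Q, so Q* = 12.1818 and P* = 81.8182.
CS is the area between the demand curve and P* from 0 to Q*: (1/2)(12.1818)(12.1818) = 74.1983.

74.20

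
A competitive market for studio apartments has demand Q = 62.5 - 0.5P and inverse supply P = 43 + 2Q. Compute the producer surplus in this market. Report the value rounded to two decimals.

Rewriting demand in inverse form: P = 125 - 2Q.
Equilibrium: 125 - 2Q = 43 + 2Q, so Q* = 20.5 and P* = 84.
Producer surplus is the triangle above supply below P*: (1/2)(20.5)(84 - 43) = (1/2)(20.5)(41) = 420.25.

420.25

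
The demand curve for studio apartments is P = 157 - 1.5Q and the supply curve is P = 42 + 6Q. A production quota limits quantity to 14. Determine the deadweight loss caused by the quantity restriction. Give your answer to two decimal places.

Unrestricted equilibrium: Q* = (157 - 42)/(1.5 + 6) = 15.3333.
At Q = 14 the demand price is 157 - 1.5(14) = 136 and the supply price is 42 + 6(14) = 126.
DWL = (1/2)(gap between curves at 14) x (Q* - 14) = (1/2)(10)(1.3333) = 6.6667.

6.67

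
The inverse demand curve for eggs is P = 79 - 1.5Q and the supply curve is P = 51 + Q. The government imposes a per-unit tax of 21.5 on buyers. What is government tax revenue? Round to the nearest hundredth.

Pre-tax equilibrium: 79 - 1.5Q = 51 + Q gives Q* = 11.2, P* = 62.2.
With the tax, buyers' net willingness to pay falls by 21.5: (79 - 21.5) - 1.5Q = 51 + Q, so Q_t = 2.6. Buyers pay P_b = 75.1; sellers receive P_s = P_b - 21.5 = 53.6.
Revenue is the tax times quantity traded: 21.5 x 2.6 = 55.9.

55.90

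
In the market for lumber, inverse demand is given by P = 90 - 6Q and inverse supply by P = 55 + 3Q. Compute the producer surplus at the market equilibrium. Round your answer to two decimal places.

22.69

Set 90 - 6Q = 55 + 3Q, which gives 35 = 9Q, so Q* = 3.8889 and P* = 90 - 6(3.8889) = 66.6667.
PS is the area between P* and the supply curve from 0 to Q*: (1/2)(3.8889)(11.6667) = 22.6852.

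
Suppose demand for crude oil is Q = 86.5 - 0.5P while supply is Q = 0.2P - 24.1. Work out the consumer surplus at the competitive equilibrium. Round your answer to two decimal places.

56.25

Rewriting demand in inverse form: P = 173 - 2Q.
Rewriting supply in inverse form: P = 120.5 + 5Q.
Set 173 - 2Q = 120.5 + 5Q, which gives 52.5 = 7Q, so Q* = 7.5 and P* = 173 - 2(7.5) = 158.
The demand choke price is 173, so CS = (1/2)(Q*)(173 - P*) = (1/2)(7.5)(15) = 56.25.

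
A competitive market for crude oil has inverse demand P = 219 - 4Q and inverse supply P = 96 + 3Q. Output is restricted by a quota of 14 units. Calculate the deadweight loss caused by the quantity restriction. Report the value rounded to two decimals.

44.64

Unrestricted equilibrium: Q* = (219 - 96)/(4 + 3) = 17.5714.
At Q = 14 the demand price is 219 - 4(14) = 163 and the supply price is 96 + 3(14) = 138.
DWL = (1/2)(gap between curves at 14) x (Q* - 14) = (1/2)(25)(3.5714) = 44.6429.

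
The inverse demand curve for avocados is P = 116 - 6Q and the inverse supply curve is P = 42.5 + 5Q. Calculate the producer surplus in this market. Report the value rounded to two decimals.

111.62

Set 116 - 6Q = 42.5 + 5Q, which gives 73.5 = 11Q, so Q* = 6.6818 and P* = 116 - 6(6.6818) = 75.9091.
Producer surplus is the triangle above supply below P*: (1/2)(6.6818)(75.9091 - 42.5) = (1/2)(6.6818)(33.4091) = 111.6167.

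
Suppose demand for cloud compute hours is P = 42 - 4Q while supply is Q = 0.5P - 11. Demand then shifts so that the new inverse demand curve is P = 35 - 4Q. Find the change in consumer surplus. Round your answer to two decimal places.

-12.83

Rewriting supply in inverse form: P = 22 + 2Q.
Initial equilibrium: Q_0 = 3.3333, P_0 = 28.6667; CS_0 = (1/2)(3.3333)(13.3333) = 22.2222, PS_0 = (1/2)(3.3333)(6.6667) = 11.1111.
New equilibrium: 35 - 4Q = 22 + 2Q gives Q_1 = 2.1667, P_1 = 26.3333; CS_1 = 9.3889, PS_1 = 4.6944.
Change in consumer surplus = 9.3889 - 22.2222 = -12.8333.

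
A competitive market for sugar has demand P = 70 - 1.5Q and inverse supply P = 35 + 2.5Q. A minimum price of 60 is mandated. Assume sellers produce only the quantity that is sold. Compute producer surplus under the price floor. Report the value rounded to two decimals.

Free-market equilibrium: 70 - 1.5Q = 35 + 2.5Q gives Q* = 8.75, P* = 56.875.
At P = 60, buyers demand (70 - 60)/1.5 = 6.6667 while sellers would supply more, so the quantity traded is 6.6667 at price 60.
The supply price at Q = 6.6667 is 51.6667. PS is the trapezoid between 60 and supply over [0, 6.6667]: (1/2)[(60 - 35) + (60 - 51.6667)](6.6667) = 111.1111.

111.11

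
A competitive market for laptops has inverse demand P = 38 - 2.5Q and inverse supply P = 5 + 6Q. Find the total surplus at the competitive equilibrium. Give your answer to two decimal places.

64.06

Setting demand equal to supply, 33 = 8.5Q, so Q* = 3.8824 and P* = 28.2941.
Total surplus is the full triangle between the curves from 0 to Q*: (1/2)(3.8824)(38 - 5) = 64.0588.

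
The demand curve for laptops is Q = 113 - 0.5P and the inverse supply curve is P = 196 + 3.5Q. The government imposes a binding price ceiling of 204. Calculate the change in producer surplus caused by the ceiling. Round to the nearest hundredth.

Rewriting demand in inverse form: P = 226 - 2Q.
Without the control, 226 - 2Q = 196 + 3.5Q so Q* = 5.4545 and P* = 215.0909.
At P = 204, sellers supply (204 - 196)/3.5 = 2.2857 while buyers want more, so the quantity traded is 2.2857 at price 204.
PS goes from (1/2)(5.4545)(19.0909) = 52.0661 to 9.1429 (computed as (204 - 196)(2.2857) - (1/2)(3.5)(2.2857)^2), a change of -42.9233.

-42.92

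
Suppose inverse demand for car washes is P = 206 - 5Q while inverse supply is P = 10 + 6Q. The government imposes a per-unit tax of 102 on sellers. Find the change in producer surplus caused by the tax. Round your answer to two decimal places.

Pre-tax equilibrium: 206 - 5Q = 10 + 6Q gives Q* = 17.8182, P* = 116.9091.
A tax on sellers shifts supply up by 102: 206 - 5Q = 10 + 6Q + 102, so Q_t = 8.5455. Buyers pay P_b = 163.2727; sellers receive P_s = P_b - 102 = 61.2727.
Producers lose the trapezoid between P_s and P* out to Q_t plus the triangle from Q_t to Q*: change in PS = 219.0744 - 952.4628 = -733.3884.

-733.39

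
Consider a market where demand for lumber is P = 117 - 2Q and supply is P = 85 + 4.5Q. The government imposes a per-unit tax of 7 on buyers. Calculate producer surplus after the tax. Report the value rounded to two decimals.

Pre-tax equilibrium: 117 - 2Q = 85 + 4.5Q gives Q* = 4.9231, P* = 107.1538.
A tax on buyers shifts demand down by 7: (117 - 7) - 2Q = 85 + 4.5Q, so Q_t = 3.8462. Buyers pay P_b = 109.3077; sellers receive P_s = P_b - 7 = 102.3077.
PS = (1/2)(Q_t)(P_s - 85) = (1/2)(3.8462)(17.3077) = 33.284.

33.28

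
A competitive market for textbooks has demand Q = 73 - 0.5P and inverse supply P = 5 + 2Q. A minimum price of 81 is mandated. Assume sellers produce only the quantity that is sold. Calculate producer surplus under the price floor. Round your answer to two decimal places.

Rewriting demand in inverse form: P = 146 - 2Q.
Without the control, 146 - 2Q = 5 + 2Q so Q* = 35.25 and P* = 75.5.
At the floor price 81, quantity demanded is (146 - 81)/2 = 32.5; demand is the short side, so Q = 32.5 trades at P = 81.
The supply price at Q = 32.5 is 70. PS is the trapezoid between 81 and supply over [0, 32.5]: (1/2)[(81 - 5) + (81 - 70)](32.5) = 1413.75.

1413.75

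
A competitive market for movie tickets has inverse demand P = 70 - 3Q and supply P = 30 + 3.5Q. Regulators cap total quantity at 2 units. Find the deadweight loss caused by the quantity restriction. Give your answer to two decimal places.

56.08

Unrestricted equilibrium: Q* = (70 - 30)/(3 + 3.5) = 6.1538.
At Q = 2 the demand price is 70 - 3(2) = 64 and the supply price is 30 + 3.5(2) = 37.
DWL = (1/2)(gap between curves at 2) x (Q* - 2) = (1/2)(27)(4.1538) = 56.0769.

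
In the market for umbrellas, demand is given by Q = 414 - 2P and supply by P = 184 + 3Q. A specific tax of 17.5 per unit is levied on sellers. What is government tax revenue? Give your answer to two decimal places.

27.50

Rewriting demand in inverse form: P = 207 - 0.5Q.
Without the tax, 207 - 0.5Q = 184 + 3Q so Q* = 6.5714 and P* = 203.7143.
With the tax, sellers need 17.5 more per unit: 207 - 0.5Q = 184 + 3Q + 17.5, so Q_t = 1.5714. Buyers pay P_b = 206.2143; sellers receive P_s = P_b - 17.5 = 188.7143.
Revenue is the tax times quantity traded: 17.5 x 1.5714 = 27.5.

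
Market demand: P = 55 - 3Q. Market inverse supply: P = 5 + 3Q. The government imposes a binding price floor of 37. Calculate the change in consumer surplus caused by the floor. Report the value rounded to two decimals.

Without the control, 55 - 3Q = 5 + 3Q so Q* = 8.3333 and P* = 30.
At the floor price 37, quantity demanded is (55 - 37)/3 = 6; demand is the short side, so Q = 6 trades at P = 37.
CS goes from (1/2)(8.3333)(25) = 104.1667 to 54 (computed as (55 - 37)(6) - (1/2)(3)(6)^2), a change of -50.1667.

-50.17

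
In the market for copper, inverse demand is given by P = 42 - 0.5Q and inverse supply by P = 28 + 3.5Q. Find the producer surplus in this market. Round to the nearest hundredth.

Equilibrium: 42 - 0.5Q = 28 + 3.5Q, so Q* = 3.5 and P* = 40.25.
The supply curve's price intercept is 28, so PS = (1/2)(Q*)(P* - 28) = (1/2)(3.5)(12.25) = 21.4375.

21.44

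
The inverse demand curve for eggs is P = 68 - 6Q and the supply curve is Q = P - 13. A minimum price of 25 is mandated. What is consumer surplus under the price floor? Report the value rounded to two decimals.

Rewriting supply in inverse form: P = 13 + Q.
Without the control, 68 - 6Q = 13 + Q so Q* = 7.8571 and P* = 20.8571.
At the floor price 25, quantity demanded is (68 - 25)/6 = 7.1667; demand is the short side, so Q = 7.1667 trades at P = 25.
CS is the triangle under demand above 25: (1/2)(7.1667)(68 - 25) = 154.0833.

154.08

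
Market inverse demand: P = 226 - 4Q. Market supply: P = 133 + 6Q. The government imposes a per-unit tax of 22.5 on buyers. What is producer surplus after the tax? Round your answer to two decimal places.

Without the tax, 226 - 4Q = 133 + 6Q so Q* = 9.3 and P* = 188.8.
A tax on buyers shifts demand down by 22.5: (226 - 22.5) - 4Q = 133 + 6Q, so Q_t = 7.05. Buyers pay P_b = 197.8; sellers receive P_s = P_b - 22.5 = 175.3.
Producer surplus is the triangle above supply below P_s: (1/2)(7.05)(175.3 - 133) = 149.1075.

149.11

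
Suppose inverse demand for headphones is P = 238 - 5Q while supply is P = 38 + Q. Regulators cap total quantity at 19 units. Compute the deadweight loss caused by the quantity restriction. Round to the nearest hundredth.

Without the quota, 238 - 5Q = 38 + Q gives Q* = 33.3333.
At Q = 19 the demand price is 238 - 5(19) = 143 and the supply price is 38 + (19) = 57.
Deadweight loss is the triangle between the curves from 19 to 33.3333: (1/2)(143 - 57)(33.3333 - 19) = 616.3333.

616.33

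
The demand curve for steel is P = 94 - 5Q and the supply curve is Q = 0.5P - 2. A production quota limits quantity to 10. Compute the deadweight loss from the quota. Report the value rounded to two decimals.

28.57

Rewriting supply in inverse form: P = 4 + 2Q.
Without the quota, 94 - 5Q = 4 + 2Q gives Q* = 12.8571.
At Q = 10 the demand price is 94 - 5(10) = 44 and the supply price is 4 + 2(10) = 24.
DWL = (1/2)(gap between curves at 10) x (Q* - 10) = (1/2)(20)(2.8571) = 28.5714.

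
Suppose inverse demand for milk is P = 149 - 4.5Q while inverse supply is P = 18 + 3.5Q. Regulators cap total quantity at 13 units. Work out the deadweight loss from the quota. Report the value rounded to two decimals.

45.56

Unrestricted equilibrium: Q* = (149 - 18)/(4.5 + 3.5) = 16.375.
At Q = 13 the demand price is 149 - 4.5(13) = 90.5 and the supply price is 18 + 3.5(13) = 63.5.
DWL = (1/2)(gap between curves at 13) x (Q* - 13) = (1/2)(27)(3.375) = 45.5625.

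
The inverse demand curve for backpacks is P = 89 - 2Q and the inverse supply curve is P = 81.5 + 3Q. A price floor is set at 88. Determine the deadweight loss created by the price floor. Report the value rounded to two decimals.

Free-market equilibrium: 89 - 2Q = 81.5 + 3Q gives Q* = 1.5, P* = 86.
At P = 88, buyers demand (89 - 88)/2 = 0.5 while sellers would supply more, so the quantity traded is 0.5 at price 88.
The lost-trades triangle has base Q* - 0.5 = 1 and height equal to the gap between the curves at Q = 0.5, which is 88 - 83 = 5. DWL = (1/2)(1)(5) = 2.5.

2.50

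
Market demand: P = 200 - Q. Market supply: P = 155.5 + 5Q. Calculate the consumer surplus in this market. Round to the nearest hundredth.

27.50

Set 200 - Q = 155.5 + 5Q, which gives 44.5 = 6Q, so Q* = 7.4167 and P* = 200 - (7.4167) = 192.5833.
CS is the area between the demand curve and P* from 0 to Q*: (1/2)(7.4167)(7.4167) = 27.5035.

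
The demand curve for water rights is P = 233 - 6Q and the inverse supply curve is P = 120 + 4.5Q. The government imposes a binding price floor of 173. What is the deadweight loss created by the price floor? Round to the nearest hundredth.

3.05

Free-market equilibrium: 233 - 6Q = 120 + 4.5Q gives Q* = 10.7619, P* = 168.4286.
At P = 173, buyers demand (233 - 173)/6 = 10 while sellers would supply more, so the quantity traded is 10 at price 173.
At Q = 10 the demand price is 173 and the supply price is 165. Deadweight loss is the triangle between the curves from 10 to 10.7619: (1/2)(173 - 165)(10.7619 - 10) = 3.0476.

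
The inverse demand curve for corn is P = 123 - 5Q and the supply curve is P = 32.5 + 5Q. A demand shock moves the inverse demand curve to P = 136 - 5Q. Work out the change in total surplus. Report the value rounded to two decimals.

Initial equilibrium: Q_0 = 9.05, P_0 = 77.75; CS_0 = (1/2)(9.05)(45.25) = 204.7562, PS_0 = (1/2)(9.05)(45.25) = 204.7562.
New equilibrium: 136 - 5Q = 32.5 + 5Q gives Q_1 = 10.35, P_1 = 84.25; CS_1 = 267.8062, PS_1 = 267.8062.
Change in total surplus = (267.8062 + 267.8062) - (204.7562 + 204.7562) = 126.1.

126.10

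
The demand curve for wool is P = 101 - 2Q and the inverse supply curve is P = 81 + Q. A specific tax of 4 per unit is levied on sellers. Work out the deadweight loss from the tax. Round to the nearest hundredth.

2.67

Pre-tax equilibrium: 101 - 2Q = 81 + Q gives Q* = 6.6667, P* = 87.6667.
A tax on sellers shifts supply up by 4: 101 - 2Q = 81 + Q + 4, so Q_t = 5.3333. Buyers pay P_b = 90.3333; sellers receive P_s = P_b - 4 = 86.3333.
Deadweight loss is the triangle between the curves from Q_t to Q*: (1/2)(6.6667 - 5.3333)(4) = 2.6667.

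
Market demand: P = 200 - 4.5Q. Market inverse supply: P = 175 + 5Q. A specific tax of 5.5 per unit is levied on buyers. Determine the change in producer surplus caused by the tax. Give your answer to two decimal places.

Without the tax, 200 - 4.5Q = 175 + 5Q so Q* = 2.6316 and P* = 188.1579.
A tax on buyers shifts demand down by 5.5: (200 - 5.5) - 4.5Q = 175 + 5Q, so Q_t = 2.0526. Buyers pay P_b = 190.7632; sellers receive P_s = P_b - 5.5 = 185.2632.
PS falls from (1/2)(2.6316)(13.1579) = 17.313 to (1/2)(2.0526)(10.2632) = 10.5332, a change of -6.7798.

-6.78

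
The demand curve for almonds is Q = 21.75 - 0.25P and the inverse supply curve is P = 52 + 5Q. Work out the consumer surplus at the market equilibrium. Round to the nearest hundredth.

30.25

Rewriting demand in inverse form: P = 87 - 4Q.
Equilibrium: 87 - 4Q = 52 + 5Q, so Q* = 3.8889 and P* = 71.4444.
Consumer surplus is the triangle under demand above P*: (1/2)(3.8889)(87 - 71.4444) = (1/2)(3.8889)(15.5556) = 30.2469.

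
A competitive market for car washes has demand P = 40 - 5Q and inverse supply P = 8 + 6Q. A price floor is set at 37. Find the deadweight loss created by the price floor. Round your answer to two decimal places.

29.33

Free-market equilibrium: 40 - 5Q = 8 + 6Q gives Q* = 2.9091, P* = 25.4545.
At the floor price 37, quantity demanded is (40 - 37)/5 = 0.6; demand is the short side, so Q = 0.6 trades at P = 37.
The lost-trades triangle has base Q* - 0.6 = 2.3091 and height equal to the gap between the curves at Q = 0.6, which is 37 - 11.6 = 25.4. DWL = (1/2)(2.3091)(25.4) = 29.3255.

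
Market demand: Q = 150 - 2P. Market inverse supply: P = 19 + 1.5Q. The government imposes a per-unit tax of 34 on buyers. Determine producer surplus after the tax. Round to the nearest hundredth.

90.75

Rewriting demand in inverse form: P = 75 - 0.5Q.
Without the tax, 75 - 0.5Q = 19 + 1.5Q so Q* = 28 and P* = 61.
A tax on buyers shifts demand down by 34: (75 - 34) - 0.5Q = 19 + 1.5Q, so Q_t = 11. Buyers pay P_b = 69.5; sellers receive P_s = P_b - 34 = 35.5.
Producer surplus is the triangle above supply below P_s: (1/2)(11)(35.5 - 19) = 90.75.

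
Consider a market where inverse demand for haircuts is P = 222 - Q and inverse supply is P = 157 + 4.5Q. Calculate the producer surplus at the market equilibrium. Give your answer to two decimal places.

Equilibrium: 222 - Q = 157 + 4.5Q, so Q* = 11.8182 and P* = 210.1818.
PS is the area between P* and the supply curve from 0 to Q*: (1/2)(11.8182)(53.1818) = 314.2562.

314.26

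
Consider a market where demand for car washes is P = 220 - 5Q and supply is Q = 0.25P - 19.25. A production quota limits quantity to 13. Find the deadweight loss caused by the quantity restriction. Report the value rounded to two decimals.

Rewriting supply in inverse form: P = 77 + 4Q.
Unrestricted equilibrium: Q* = (220 - 77)/(5 + 4) = 15.8889.
At Q = 13 the demand price is 220 - 5(13) = 155 and the supply price is 77 + 4(13) = 129.
DWL = (1/2)(gap between curves at 13) x (Q* - 13) = (1/2)(26)(2.8889) = 37.5556.

37.56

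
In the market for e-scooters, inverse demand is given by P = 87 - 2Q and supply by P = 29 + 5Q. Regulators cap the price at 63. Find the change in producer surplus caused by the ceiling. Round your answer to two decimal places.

-56.03

Without the control, 87 - 2Q = 29 + 5Q so Q* = 8.2857 and P* = 70.4286.
At the ceiling price 63, quantity supplied is (63 - 29)/5 = 6.8; supply is the short side, so Q = 6.8 trades at P = 63.
PS goes from (1/2)(8.2857)(41.4286) = 171.6327 to 115.6 (computed as (63 - 29)(6.8) - (1/2)(5)(6.8)^2), a change of -56.0327.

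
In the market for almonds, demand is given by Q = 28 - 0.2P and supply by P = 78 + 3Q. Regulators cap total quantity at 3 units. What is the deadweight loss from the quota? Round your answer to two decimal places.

90.25

Rewriting demand in inverse form: P = 140 - 5Q.
Without the quota, 140 - 5Q = 78 + 3Q gives Q* = 7.75.
At Q = 3 the demand price is 140 - 5(3) = 125 and the supply price is 78 + 3(3) = 87.
Deadweight loss is the triangle between the curves from 3 to 7.75: (1/2)(125 - 87)(7.75 - 3) = 90.25.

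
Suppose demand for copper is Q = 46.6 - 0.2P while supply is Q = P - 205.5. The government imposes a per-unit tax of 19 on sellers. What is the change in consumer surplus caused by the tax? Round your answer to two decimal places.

-47.50

Rewriting demand in inverse form: P = 233 - 5Q.
Rewriting supply in inverse form: P = 205.5 + Q.
Without the tax, 233 - 5Q = 205.5 + Q so Q* = 4.5833 and P* = 210.0833.
With the tax, sellers need 19 more per unit: 233 - 5Q = 205.5 + Q + 19, so Q_t = 1.4167. Buyers pay P_b = 225.9167; sellers receive P_s = P_b - 19 = 206.9167.
CS falls from (1/2)(4.5833)(22.9167) = 52.5174 to (1/2)(1.4167)(7.0833) = 5.0174, a change of -47.5.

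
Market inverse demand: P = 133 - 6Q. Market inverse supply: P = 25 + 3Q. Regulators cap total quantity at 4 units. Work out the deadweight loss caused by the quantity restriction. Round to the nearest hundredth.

Without the quota, 133 - 6Q = 25 + 3Q gives Q* = 12.
At Q = 4 the demand price is 133 - 6(4) = 109 and the supply price is 25 + 3(4) = 37.
Deadweight loss is the triangle between the curves from 4 to 12: (1/2)(109 - 37)(12 - 4) = 288.

288.00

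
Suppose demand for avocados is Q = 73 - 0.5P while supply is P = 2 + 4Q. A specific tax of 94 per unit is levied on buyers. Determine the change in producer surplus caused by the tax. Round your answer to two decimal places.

Rewriting demand in inverse form: P = 146 - 2Q.
Pre-tax equilibrium: 146 - 2Q = 2 + 4Q gives Q* = 24, P* = 98.
A tax on buyers shifts demand down by 94: (146 - 94) - 2Q = 2 + 4Q, so Q_t = 8.3333. Buyers pay P_b = 129.3333; sellers receive P_s = P_b - 94 = 35.3333.
Producers lose the trapezoid between P_s and P* out to Q_t plus the triangle from Q_t to Q*: change in PS = 138.8889 - 1152 = -1013.1111.

-1013.11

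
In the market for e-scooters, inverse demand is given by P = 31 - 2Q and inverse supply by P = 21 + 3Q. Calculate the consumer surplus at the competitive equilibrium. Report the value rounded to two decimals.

Equilibrium: 31 - 2Q = 21 + 3Q, so Q* = 2 and P* = 27.
The demand choke price is 31, so CS = (1/2)(Q*)(31 - P*) = (1/2)(2)(4) = 4.

4.00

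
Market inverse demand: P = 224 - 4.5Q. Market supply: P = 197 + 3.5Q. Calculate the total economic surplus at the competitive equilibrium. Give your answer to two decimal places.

45.56

Set 224 - 4.5Q = 197 + 3.5Q, which gives 27 = 8Q, so Q* = 3.375 and P* = 224 - 4.5(3.375) = 208.8125.
Total surplus is the full triangle between the curves from 0 to Q*: (1/2)(3.375)(224 - 197) = 45.5625.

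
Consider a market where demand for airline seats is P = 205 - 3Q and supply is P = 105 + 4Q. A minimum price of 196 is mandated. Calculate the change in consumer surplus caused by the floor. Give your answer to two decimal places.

-292.62

Free-market equilibrium: 205 - 3Q = 105 + 4Q gives Q* = 14.2857, P* = 162.1429.
At the floor price 196, quantity demanded is (205 - 196)/3 = 3; demand is the short side, so Q = 3 trades at P = 196.
CS goes from (1/2)(14.2857)(42.8571) = 306.1224 to 13.5 (computed as (205 - 196)(3) - (1/2)(3)(3)^2), a change of -292.6224.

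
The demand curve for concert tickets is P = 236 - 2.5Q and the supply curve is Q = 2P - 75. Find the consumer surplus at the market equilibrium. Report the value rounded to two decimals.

Rewriting supply in inverse form: P = 37.5 + 0.5Q.
Equilibrium: 236 - 2.5Q = 37.5 + 0.5Q, so Q* = 66.1667 and P* = 70.5833.
The demand choke price is 236, so CS = (1/2)(Q*)(236 - P*) = (1/2)(66.1667)(165.4167) = 5472.5347.

5472.53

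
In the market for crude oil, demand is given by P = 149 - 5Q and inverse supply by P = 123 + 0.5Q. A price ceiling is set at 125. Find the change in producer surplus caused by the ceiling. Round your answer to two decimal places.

Free-market equilibrium: 149 - 5Q = 123 + 0.5Q gives Q* = 4.7273, P* = 125.3636.
At P = 125, sellers supply (125 - 123)/0.5 = 4 while buyers want more, so the quantity traded is 4 at price 125.
PS goes from (1/2)(4.7273)(2.3636) = 5.5868 to 4 (computed as (125 - 123)(4) - (1/2)(0.5)(4)^2), a change of -1.5868.

-1.59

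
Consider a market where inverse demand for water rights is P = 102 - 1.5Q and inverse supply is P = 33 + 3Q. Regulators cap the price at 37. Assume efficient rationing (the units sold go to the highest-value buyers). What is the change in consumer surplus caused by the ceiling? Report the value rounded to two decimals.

-91.00

Free-market equilibrium: 102 - 1.5Q = 33 + 3Q gives Q* = 15.3333, P* = 79.
At the ceiling price 37, quantity supplied is (37 - 33)/3 = 1.3333; supply is the short side, so Q = 1.3333 trades at P = 37.
CS goes from (1/2)(15.3333)(23) = 176.3333 to 85.3333 (computed as (102 - 37)(1.3333) - (1/2)(1.5)(1.3333)^2), a change of -91.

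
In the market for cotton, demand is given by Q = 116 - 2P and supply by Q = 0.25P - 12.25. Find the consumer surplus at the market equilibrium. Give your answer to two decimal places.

1.00

Rewriting demand in inverse form: P = 58 - 0.5Q.
Rewriting supply in inverse form: P = 49 + 4Q.
Equilibrium: 58 - 0.5Q = 49 + 4Q, so Q* = 2 and P* = 57.
CS is the area between the demand curve and P* from 0 to Q*: (1/2)(2)(1) = 1.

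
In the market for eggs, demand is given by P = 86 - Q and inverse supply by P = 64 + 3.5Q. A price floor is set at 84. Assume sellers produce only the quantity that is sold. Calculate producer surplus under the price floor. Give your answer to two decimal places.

33.00

Free-market equilibrium: 86 - Q = 64 + 3.5Q gives Q* = 4.8889, P* = 81.1111.
At the floor price 84, quantity demanded is (86 - 84)/1 = 2; demand is the short side, so Q = 2 trades at P = 84.
The supply price at Q = 2 is 71. PS is the trapezoid between 84 and supply over [0, 2]: (1/2)[(84 - 64) + (84 - 71)](2) = 33.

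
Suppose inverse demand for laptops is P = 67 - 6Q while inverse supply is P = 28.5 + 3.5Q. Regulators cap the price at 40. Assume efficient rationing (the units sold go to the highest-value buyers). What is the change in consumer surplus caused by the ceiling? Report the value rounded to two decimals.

Free-market equilibrium: 67 - 6Q = 28.5 + 3.5Q gives Q* = 4.0526, P* = 42.6842.
At the ceiling price 40, quantity supplied is (40 - 28.5)/3.5 = 3.2857; supply is the short side, so Q = 3.2857 trades at P = 40.
CS goes from (1/2)(4.0526)(24.3158) = 49.2715 to 56.3265 (computed as (67 - 40)(3.2857) - (1/2)(6)(3.2857)^2), a change of 7.0551.

7.06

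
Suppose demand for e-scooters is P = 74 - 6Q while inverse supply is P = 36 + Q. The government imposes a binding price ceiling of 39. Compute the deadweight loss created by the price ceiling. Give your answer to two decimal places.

20.64

Free-market equilibrium: 74 - 6Q = 36 + Q gives Q* = 5.4286, P* = 41.4286.
At P = 39, sellers supply (39 - 36)/1 = 3 while buyers want more, so the quantity traded is 3 at price 39.
At Q = 3 the demand price is 56 and the supply price is 39. Deadweight loss is the triangle between the curves from 3 to 5.4286: (1/2)(56 - 39)(5.4286 - 3) = 20.6429.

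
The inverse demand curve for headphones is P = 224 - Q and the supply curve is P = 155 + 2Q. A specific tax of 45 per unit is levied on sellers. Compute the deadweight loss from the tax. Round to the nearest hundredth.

337.50

Pre-tax equilibrium: 224 - Q = 155 + 2Q gives Q* = 23, P* = 201.
With the tax, sellers need 45 more per unit: 224 - Q = 155 + 2Q + 45, so Q_t = 8. Buyers pay P_b = 216; sellers receive P_s = P_b - 45 = 171.
The welfare triangle lost has base Q* - Q_t = 15 and height t = 45, so DWL = (1/2)(15)(45) = 337.5.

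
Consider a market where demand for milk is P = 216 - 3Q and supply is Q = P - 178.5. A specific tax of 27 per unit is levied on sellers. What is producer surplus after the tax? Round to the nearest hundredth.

Rewriting supply in inverse form: P = 178.5 + Q.
Without the tax, 216 - 3Q = 178.5 + Q so Q* = 9.375 and P* = 187.875.
A tax on sellers shifts supply up by 27: 216 - 3Q = 178.5 + Q + 27, so Q_t = 2.625. Buyers pay P_b = 208.125; sellers receive P_s = P_b - 27 = 181.125.
Producer surplus is the triangle above supply below P_s: (1/2)(2.625)(181.125 - 178.5) = 3.4453.

3.45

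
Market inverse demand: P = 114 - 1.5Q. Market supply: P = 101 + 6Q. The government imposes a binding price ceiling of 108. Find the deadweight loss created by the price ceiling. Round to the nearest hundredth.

Without the control, 114 - 1.5Q = 101 + 6Q so Q* = 1.7333 and P* = 111.4.
At P = 108, sellers supply (108 - 101)/6 = 1.1667 while buyers want more, so the quantity traded is 1.1667 at price 108.
The lost-trades triangle has base Q* - 1.1667 = 0.5667 and height equal to the gap between the curves at Q = 1.1667, which is 112.25 - 108 = 4.25. DWL = (1/2)(0.5667)(4.25) = 1.2042.

1.20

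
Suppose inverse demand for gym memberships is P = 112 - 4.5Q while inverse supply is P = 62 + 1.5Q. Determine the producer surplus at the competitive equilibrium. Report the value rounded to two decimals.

Set 112 - 4.5Q = 62 + 1.5Q, which gives 50 = 6Q, so Q* = 8.3333 and P* = 112 - 4.5(8.3333) = 74.5.
Producer surplus is the triangle above supply below P*: (1/2)(8.3333)(74.5 - 62) = (1/2)(8.3333)(12.5) = 52.0833.

52.08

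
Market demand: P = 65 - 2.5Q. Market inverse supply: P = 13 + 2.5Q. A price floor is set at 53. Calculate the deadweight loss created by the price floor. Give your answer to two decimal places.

78.40

Without the control, 65 - 2.5Q = 13 + 2.5Q so Q* = 10.4 and P* = 39.
At P = 53, buyers demand (65 - 53)/2.5 = 4.8 while sellers would supply more, so the quantity traded is 4.8 at price 53.
At Q = 4.8 the demand price is 53 and the supply price is 25. Deadweight loss is the triangle between the curves from 4.8 to 10.4: (1/2)(53 - 25)(10.4 - 4.8) = 78.4.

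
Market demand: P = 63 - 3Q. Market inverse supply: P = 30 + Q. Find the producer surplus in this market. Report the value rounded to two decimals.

34.03

Equilibrium: 63 - 3Q = 30 + Q, so Q* = 8.25 and P* = 38.25.
Producer surplus is the triangle above supply below P*: (1/2)(8.25)(38.25 - 30) = (1/2)(8.25)(8.25) = 34.0312.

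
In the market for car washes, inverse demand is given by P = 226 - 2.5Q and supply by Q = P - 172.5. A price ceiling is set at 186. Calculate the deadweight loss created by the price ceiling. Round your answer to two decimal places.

5.58

Rewriting supply in inverse form: P = 172.5 + Q.
Without the control, 226 - 2.5Q = 172.5 + Q so Q* = 15.2857 and P* = 187.7857.
At P = 186, sellers supply (186 - 172.5)/1 = 13.5 while buyers want more, so the quantity traded is 13.5 at price 186.
At Q = 13.5 the demand price is 192.25 and the supply price is 186. Deadweight loss is the triangle between the curves from 13.5 to 15.2857: (1/2)(192.25 - 186)(15.2857 - 13.5) = 5.5804.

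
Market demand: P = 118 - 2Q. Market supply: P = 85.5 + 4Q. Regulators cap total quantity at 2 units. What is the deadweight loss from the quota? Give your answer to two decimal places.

Without the quota, 118 - 2Q = 85.5 + 4Q gives Q* = 5.4167.
At Q = 2 the demand price is 118 - 2(2) = 114 and the supply price is 85.5 + 4(2) = 93.5.
Deadweight loss is the triangle between the curves from 2 to 5.4167: (1/2)(114 - 93.5)(5.4167 - 2) = 35.0208.

35.02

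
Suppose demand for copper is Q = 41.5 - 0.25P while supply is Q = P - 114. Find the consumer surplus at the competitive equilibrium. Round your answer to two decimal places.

Rewriting demand in inverse form: P = 166 - 4Q.
Rewriting supply in inverse form: P = 114 + Q.
Set 166 - 4Q = 114 + Q, which gives 52 = 5Q, so Q* = 10.4 and P* = 166 - 4(10.4) = 124.4.
Consumer surplus is the triangle under demand above P*: (1/2)(10.4)(166 - 124.4) = (1/2)(10.4)(41.6) = 216.32.

216.32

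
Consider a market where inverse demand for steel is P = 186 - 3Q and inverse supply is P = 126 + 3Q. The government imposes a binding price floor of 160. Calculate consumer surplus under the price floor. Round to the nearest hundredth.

Free-market equilibrium: 186 - 3Q = 126 + 3Q gives Q* = 10, P* = 156.
At P = 160, buyers demand (186 - 160)/3 = 8.6667 while sellers would supply more, so the quantity traded is 8.6667 at price 160.
CS is the triangle under demand above 160: (1/2)(8.6667)(186 - 160) = 112.6667.

112.67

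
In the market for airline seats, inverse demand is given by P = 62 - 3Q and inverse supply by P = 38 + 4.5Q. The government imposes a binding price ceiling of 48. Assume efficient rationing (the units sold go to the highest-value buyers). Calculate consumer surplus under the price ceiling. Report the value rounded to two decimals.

23.70

Without the control, 62 - 3Q = 38 + 4.5Q so Q* = 3.2 and P* = 52.4.
At P = 48, sellers supply (48 - 38)/4.5 = 2.2222 while buyers want more, so the quantity traded is 2.2222 at price 48.
The demand price at Q = 2.2222 is 55.3333. CS is the trapezoid between demand and 48 over [0, 2.2222]: (1/2)[(62 - 48) + (55.3333 - 48)](2.2222) = 23.7037.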